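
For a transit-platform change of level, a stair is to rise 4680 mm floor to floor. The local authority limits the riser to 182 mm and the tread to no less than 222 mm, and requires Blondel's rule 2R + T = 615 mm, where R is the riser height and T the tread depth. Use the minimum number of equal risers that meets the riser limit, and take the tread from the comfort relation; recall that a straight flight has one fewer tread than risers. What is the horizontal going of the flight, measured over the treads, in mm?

4680 / 182 = 25.71, so 26 risers are needed.
Riser R = 4680 / 26 = 180 mm, within the 182 mm limit.
From 2R + T = 615: T = 615 − 360 = 255 mm.
Going = (26 − 1) × 255 = 6375 mm.

6375 mm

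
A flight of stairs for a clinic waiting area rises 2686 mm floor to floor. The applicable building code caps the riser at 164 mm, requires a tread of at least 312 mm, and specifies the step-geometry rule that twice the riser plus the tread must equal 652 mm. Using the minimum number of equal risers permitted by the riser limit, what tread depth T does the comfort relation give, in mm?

336 mm

2686 / 164 = 16.38, so 17 risers are needed.
R = 2686 ÷ 17 = 158 mm.
T = 652 − 2·158 = 336 mm, which satisfies the 312 mm minimum.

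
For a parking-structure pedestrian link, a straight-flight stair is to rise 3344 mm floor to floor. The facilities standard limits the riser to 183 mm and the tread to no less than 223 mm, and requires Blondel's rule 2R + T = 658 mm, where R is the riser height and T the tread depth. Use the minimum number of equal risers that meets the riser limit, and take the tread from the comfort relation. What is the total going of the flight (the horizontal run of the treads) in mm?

5508 mm

3344 / 183 = 18.273 → round up to 19 risers.
Riser R = 3344 / 19 = 176 mm, within the 183 mm limit.
From 2R + T = 658: T = 658 − 352 = 306 mm.
19 risers give 18 treads; going = 18 × 306 = 5508 mm.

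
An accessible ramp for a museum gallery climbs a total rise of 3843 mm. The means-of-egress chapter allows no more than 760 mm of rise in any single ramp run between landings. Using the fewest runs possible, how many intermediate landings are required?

3843 / 760 = 5.06, so 6 ramp runs are needed.
6 runs are separated by 5 intermediate landings.

5 intermediate landings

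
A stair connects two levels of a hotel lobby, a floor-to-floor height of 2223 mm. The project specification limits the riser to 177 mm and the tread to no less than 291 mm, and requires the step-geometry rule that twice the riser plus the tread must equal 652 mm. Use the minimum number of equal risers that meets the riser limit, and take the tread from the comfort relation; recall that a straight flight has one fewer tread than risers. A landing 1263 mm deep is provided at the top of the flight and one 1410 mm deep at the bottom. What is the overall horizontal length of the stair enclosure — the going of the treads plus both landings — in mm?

2223 / 177 = 12.56, so 13 risers are needed.
R = 2223 ÷ 13 = 171 mm.
Tread T = 652 − 2 × 171 = 310 mm (≥ 291 mm).
Treads = 13 − 1 = 12; going = 12 × 310 = 3720 mm.
Enclosure = 3720 + 1263 + 1410 = 6393 mm.

6393 mm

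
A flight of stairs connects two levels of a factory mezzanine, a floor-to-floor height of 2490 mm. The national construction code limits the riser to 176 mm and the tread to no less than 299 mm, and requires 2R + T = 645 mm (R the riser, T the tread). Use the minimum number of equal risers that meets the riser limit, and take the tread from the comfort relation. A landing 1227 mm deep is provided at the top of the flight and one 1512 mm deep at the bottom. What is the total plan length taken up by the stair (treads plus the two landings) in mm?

7121 mm

2490 / 176 = 14.15, so 15 risers are needed.
R = 2490 ÷ 15 = 166 mm.
From 2R + T = 645: T = 645 − 332 = 313 mm.
Going = (15 − 1) × 313 = 4382 mm.
Enclosure = 4382 + 1227 + 1512 = 7121 mm.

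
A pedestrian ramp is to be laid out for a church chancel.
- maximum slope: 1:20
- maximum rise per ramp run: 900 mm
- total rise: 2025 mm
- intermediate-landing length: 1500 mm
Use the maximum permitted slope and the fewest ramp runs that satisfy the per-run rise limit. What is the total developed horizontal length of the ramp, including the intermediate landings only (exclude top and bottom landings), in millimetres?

At most 900 each: 2025/900 = 2.25, giving 3 ramp runs. That means 2 intermediate landings.
Ramp run (horizontal) at 1:20: 2025 × 20 = 40500 mm.
Intermediate landings: 2 × 1500 = 3000 mm.
Total developed length = 40500 + 3000 = 43500 mm.

43500 mm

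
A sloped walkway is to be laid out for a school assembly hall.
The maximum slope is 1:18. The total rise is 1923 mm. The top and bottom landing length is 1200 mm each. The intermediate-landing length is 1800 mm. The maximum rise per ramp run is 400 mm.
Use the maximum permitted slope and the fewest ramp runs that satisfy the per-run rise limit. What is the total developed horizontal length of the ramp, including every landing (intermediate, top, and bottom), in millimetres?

1923 / 400 = 4.808 → round up to 5 ramp runs. That means 4 intermediate landings.
Horizontal run for 1923 mm of rise at 1:18 is 1923 × 18 = 34614 mm.
Intermediate landings: 4 × 1800 = 7200 mm.
Top and bottom landings: 2 × 1200 = 2400 mm.
Total = 34614 + 7200 + 2400 = 44214 mm.

44214 mm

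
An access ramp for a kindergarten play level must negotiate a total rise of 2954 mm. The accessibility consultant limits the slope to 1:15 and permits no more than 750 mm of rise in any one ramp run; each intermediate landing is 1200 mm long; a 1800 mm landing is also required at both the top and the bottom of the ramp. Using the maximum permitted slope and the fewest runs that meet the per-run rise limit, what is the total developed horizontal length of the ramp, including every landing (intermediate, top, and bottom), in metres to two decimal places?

51.51 m

⌈2954/750⌉ = 4 ramp runs. That means 3 intermediate landings.
Ramp run (horizontal) at 1:15: 2954 × 15 = 44310 mm.
Intermediate landings: 3 × 1200 = 3600 mm.
Top and bottom landings: 2 × 1800 = 3600 mm.
Total = 44310 + 3600 + 3600 = 51510 mm.
= 51.51 m.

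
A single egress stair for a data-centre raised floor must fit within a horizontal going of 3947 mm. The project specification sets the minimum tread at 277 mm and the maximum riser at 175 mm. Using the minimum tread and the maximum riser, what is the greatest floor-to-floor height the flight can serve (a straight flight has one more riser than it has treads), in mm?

Treads that fit: ⌊3947 / 277⌋ = 14.
Risers = treads + 1 = 15.
Maximum height = 15 × 175 = 2625 mm.

2625 mm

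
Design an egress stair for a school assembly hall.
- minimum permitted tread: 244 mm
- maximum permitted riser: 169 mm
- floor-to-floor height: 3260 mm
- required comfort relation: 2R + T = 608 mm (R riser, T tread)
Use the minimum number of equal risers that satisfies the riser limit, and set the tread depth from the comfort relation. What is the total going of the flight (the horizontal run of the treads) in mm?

⌈3260/169⌉ = 20 risers.
Each riser is 3260/20 = 163 mm (≤ 169 mm).
From 2R + T = 608: T = 608 − 326 = 282 mm.
Treads = 20 − 1 = 19; going = 19 × 282 = 5358 mm.

5358 mm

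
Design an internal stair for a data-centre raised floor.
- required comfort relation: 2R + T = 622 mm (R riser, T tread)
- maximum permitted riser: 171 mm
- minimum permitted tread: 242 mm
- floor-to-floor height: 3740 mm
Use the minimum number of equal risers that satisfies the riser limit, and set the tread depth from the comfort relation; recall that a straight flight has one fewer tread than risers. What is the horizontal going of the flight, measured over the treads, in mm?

⌈3740/171⌉ = 22 risers.
Riser R = 3740 / 22 = 170 mm, within the 171 mm limit.
From 2R + T = 622: T = 622 − 340 = 282 mm.
Treads = 22 − 1 = 21; going = 21 × 282 = 5922 mm.

5922 mm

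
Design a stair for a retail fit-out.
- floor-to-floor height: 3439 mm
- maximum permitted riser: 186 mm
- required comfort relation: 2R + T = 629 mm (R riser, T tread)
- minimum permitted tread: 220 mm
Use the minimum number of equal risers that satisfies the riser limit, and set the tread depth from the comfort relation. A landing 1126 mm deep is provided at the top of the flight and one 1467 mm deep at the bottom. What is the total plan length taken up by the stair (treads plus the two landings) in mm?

At most 186 each: 3439/186 = 18.49, giving 19 risers.
Riser R = 3439 / 19 = 181 mm, within the 186 mm limit.
Tread T = 629 − 2 × 181 = 267 mm (≥ 220 mm).
19 risers give 18 treads; going = 18 × 267 = 4806 mm.
Add landings: 4806 + 1126 + 1467 = 7399 mm.

7399 mm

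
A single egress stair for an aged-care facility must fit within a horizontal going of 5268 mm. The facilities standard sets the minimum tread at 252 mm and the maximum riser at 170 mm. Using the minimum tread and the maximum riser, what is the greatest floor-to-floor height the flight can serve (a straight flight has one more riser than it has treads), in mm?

3570 mm

Treads that fit: ⌊5268 / 252⌋ = 20.
Risers = treads + 1 = 21.
Maximum height = 21 × 170 = 3570 mm.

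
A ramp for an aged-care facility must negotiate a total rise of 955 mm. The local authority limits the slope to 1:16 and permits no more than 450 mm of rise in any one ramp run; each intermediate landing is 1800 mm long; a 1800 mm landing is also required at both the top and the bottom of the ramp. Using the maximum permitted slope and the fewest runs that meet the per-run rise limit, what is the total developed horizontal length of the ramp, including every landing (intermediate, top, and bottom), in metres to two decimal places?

⌈955/450⌉ = 3 ramp runs. That means 2 intermediate landings.
Ramp run (horizontal) at 1:16: 955 × 16 = 15280 mm.
Intermediate landings: 2 × 1800 = 3600 mm.
Top and bottom landings: 2 × 1800 = 3600 mm.
Total = 15280 + 3600 + 3600 = 22480 mm.
= 22.48 m.

22.48 m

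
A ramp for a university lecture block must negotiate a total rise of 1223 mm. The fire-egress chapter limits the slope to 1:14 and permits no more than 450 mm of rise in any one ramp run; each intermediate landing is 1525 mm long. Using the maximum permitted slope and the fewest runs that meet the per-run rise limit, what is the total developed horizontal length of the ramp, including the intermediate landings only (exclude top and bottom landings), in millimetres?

20172 mm

At most 450 each: 1223/450 = 2.72, giving 3 ramp runs. That means 2 intermediate landings.
Ramp run (horizontal) at 1:14: 1223 × 14 = 17122 mm.
Intermediate landings: 2 × 1525 = 3050 mm.
Developed length = 17122 + 3050 = 20172 mm.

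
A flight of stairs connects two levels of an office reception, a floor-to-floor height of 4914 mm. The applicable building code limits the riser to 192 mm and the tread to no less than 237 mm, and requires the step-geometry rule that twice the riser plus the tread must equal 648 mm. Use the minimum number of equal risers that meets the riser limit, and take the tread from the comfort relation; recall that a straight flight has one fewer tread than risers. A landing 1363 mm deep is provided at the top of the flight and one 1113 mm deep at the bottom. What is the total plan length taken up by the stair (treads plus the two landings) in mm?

9226 mm

At most 192 each: 4914/192 = 25.59, giving 26 risers.
Each riser is 4914/26 = 189 mm (≤ 192 mm).
T = 648 − 2·189 = 270 mm, which satisfies the 237 mm minimum.
Going = (26 − 1) × 270 = 6750 mm.
Add landings: 6750 + 1363 + 1113 = 9226 mm.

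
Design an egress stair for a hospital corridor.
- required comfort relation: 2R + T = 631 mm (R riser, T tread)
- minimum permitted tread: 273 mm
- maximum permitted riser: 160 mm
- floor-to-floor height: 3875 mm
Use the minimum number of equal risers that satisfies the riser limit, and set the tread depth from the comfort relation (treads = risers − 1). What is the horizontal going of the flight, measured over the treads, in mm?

3875 / 160 = 24.22, so 25 risers are needed.
R = 3875 ÷ 25 = 155 mm.
From 2R + T = 631: T = 631 − 310 = 321 mm.
25 risers give 24 treads; going = 24 × 321 = 7704 mm.

7704 mm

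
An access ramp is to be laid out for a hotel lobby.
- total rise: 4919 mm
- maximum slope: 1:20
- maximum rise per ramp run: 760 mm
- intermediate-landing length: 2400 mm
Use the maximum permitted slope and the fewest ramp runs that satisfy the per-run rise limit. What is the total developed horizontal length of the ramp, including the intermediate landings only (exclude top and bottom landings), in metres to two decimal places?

112.78 m

⌈4919/760⌉ = 7 ramp runs. That means 6 intermediate landings.
Ramp run (horizontal) at 1:20: 4919 × 20 = 98380 mm.
6 intermediate landings contribute 6 × 2400 = 14400 mm.
Developed length = 98380 + 14400 = 112780 mm.
= 112.78 m.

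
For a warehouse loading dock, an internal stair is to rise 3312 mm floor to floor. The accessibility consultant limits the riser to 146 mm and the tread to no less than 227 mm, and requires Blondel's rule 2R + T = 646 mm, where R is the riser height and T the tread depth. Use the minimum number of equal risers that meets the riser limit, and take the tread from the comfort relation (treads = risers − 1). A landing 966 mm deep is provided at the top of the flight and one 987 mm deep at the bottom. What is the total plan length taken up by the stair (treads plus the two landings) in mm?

9829 mm

At most 146 each: 3312/146 = 22.68, giving 23 risers.
R = 3312 ÷ 23 = 144 mm.
From 2R + T = 646: T = 646 − 288 = 358 mm.
23 risers give 22 treads; going = 22 × 358 = 7876 mm.
Enclosure = 7876 + 966 + 987 = 9829 mm.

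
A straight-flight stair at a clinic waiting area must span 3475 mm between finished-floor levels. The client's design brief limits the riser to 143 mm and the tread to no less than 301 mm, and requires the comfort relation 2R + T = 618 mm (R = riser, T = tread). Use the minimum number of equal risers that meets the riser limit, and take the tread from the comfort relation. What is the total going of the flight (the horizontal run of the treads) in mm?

8160 mm

3475 / 143 = 24.301 → round up to 25 risers.
Riser R = 3475 / 25 = 139 mm, within the 143 mm limit.
T = 618 − 2·139 = 340 mm, which satisfies the 301 mm minimum.
Going = (25 − 1) × 340 = 8160 mm.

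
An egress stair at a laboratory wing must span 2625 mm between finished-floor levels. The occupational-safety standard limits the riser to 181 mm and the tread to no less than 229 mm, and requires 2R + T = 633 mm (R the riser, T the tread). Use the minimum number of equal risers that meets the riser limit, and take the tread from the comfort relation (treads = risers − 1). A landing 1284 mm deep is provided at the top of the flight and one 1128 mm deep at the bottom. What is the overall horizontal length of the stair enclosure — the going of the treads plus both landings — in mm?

2625 / 181 = 14.503 → round up to 15 risers.
Riser R = 2625 / 15 = 175 mm, within the 181 mm limit.
T = 633 − 2·175 = 283 mm, which satisfies the 229 mm minimum.
15 risers give 14 treads; going = 14 × 283 = 3962 mm.
Enclosure = 3962 + 1284 + 1128 = 6374 mm.

6374 mm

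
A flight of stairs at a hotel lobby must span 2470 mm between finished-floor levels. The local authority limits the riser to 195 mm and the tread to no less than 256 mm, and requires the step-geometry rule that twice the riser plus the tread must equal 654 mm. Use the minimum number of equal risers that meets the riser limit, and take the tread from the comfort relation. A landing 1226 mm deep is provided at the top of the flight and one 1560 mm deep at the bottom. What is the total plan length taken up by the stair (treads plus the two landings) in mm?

At most 195 each: 2470/195 = 12.67, giving 13 risers.
Riser R = 2470 / 13 = 190 mm, within the 195 mm limit.
Tread T = 654 − 2 × 190 = 274 mm (≥ 256 mm).
Treads = 13 − 1 = 12; going = 12 × 274 = 3288 mm.
Add landings: 3288 + 1226 + 1560 = 6074 mm.

6074 mm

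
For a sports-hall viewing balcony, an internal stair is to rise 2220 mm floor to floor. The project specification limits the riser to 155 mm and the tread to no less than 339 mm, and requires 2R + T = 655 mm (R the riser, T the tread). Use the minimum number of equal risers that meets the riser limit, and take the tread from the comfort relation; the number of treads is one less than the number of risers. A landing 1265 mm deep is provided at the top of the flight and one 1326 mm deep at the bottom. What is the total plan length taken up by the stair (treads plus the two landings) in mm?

2220 / 155 = 14.32, so 15 risers are needed.
R = 2220 ÷ 15 = 148 mm.
T = 655 − 2·148 = 359 mm, which satisfies the 339 mm minimum.
Going = (15 − 1) × 359 = 5026 mm.
Enclosure = 5026 + 1265 + 1326 = 7617 mm.

7617 mm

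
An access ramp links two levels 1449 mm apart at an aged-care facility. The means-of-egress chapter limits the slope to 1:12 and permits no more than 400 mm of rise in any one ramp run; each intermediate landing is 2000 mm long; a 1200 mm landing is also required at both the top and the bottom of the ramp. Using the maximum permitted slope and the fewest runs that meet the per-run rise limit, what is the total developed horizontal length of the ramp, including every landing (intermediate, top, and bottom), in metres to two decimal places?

25.79 m

⌈1449/400⌉ = 4 ramp runs. That means 3 intermediate landings.
Horizontal run for 1449 mm of rise at 1:12 is 1449 × 12 = 17388 mm.
Intermediate landings: 3 × 2000 = 6000 mm.
Top and bottom landings: 2 × 1200 = 2400 mm.
Total = 17388 + 6000 + 2400 = 25788 mm.
= 25.79 m.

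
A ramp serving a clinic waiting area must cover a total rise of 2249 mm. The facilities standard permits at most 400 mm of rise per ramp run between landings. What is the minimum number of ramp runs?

6 runs

At most 400 each: 2249/400 = 5.62, giving 6 ramp runs.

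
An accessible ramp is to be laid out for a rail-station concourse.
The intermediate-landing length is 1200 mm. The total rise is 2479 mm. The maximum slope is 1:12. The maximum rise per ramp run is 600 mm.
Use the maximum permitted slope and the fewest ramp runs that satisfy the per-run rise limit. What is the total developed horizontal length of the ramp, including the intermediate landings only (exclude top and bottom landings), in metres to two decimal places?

2479 / 600 = 4.13, so 5 ramp runs are needed. That means 4 intermediate landings.
Ramp run (horizontal) at 1:12: 2479 × 12 = 29748 mm.
4 intermediate landings contribute 4 × 1200 = 4800 mm.
Developed length = 29748 + 4800 = 34548 mm.
= 34.55 m.

34.55 m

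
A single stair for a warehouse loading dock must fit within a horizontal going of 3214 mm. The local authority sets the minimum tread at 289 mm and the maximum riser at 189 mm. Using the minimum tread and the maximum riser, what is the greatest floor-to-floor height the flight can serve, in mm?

3214 / 289 = 11.12, so 11 treads fit.
Risers = treads + 1 = 12.
Maximum height = 12 × 189 = 2268 mm.

2268 mm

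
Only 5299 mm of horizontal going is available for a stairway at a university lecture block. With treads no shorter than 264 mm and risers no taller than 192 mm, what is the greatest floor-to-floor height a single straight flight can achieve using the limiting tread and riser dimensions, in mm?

5299 / 264 = 20.07, so 20 treads fit.
Risers = treads + 1 = 21.
Maximum height = 21 × 192 = 4032 mm.

4032 mm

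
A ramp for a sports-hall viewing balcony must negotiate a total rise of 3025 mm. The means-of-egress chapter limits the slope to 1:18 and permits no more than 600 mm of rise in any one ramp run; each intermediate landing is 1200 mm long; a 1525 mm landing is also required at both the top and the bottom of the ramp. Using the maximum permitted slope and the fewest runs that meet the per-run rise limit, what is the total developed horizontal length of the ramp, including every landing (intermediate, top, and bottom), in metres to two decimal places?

63.50 m

3025 / 600 = 5.042 → round up to 6 ramp runs. That means 5 intermediate landings.
Ramp run (horizontal) at 1:18: 3025 × 18 = 54450 mm.
Intermediate landings: 5 × 1200 = 6000 mm.
Top and bottom landings: 2 × 1525 = 3050 mm.
Total = 54450 + 6000 + 3050 = 63500 mm.
= 63.50 m.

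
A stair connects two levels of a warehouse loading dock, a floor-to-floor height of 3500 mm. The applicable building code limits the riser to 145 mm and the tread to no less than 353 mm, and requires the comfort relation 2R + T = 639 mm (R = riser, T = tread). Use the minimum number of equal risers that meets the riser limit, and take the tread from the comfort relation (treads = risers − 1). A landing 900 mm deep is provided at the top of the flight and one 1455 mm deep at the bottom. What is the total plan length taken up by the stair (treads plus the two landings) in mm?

3500 / 145 = 24.138 → round up to 25 risers.
Each riser is 3500/25 = 140 mm (≤ 145 mm).
T = 639 − 2·140 = 359 mm, which satisfies the 353 mm minimum.
Going = (25 − 1) × 359 = 8616 mm.
Add landings: 8616 + 900 + 1455 = 10971 mm.

10971 mm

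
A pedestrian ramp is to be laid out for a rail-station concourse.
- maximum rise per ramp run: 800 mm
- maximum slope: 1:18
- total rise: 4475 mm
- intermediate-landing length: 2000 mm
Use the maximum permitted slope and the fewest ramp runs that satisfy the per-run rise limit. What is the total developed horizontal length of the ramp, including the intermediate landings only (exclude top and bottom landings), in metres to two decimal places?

4475 / 800 = 5.59, so 6 ramp runs are needed. That means 5 intermediate landings.
Ramp run (horizontal) at 1:18: 4475 × 18 = 80550 mm.
5 intermediate landings contribute 5 × 2000 = 10000 mm.
Developed length = 80550 + 10000 = 90550 mm.
= 90.55 m.

90.55 m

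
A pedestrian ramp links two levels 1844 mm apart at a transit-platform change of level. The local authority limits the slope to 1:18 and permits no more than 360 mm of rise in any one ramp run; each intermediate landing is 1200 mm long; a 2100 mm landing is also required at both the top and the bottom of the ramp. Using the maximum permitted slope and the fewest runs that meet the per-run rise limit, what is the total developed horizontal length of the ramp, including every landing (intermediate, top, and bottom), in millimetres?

⌈1844/360⌉ = 6 ramp runs. That means 5 intermediate landings.
Horizontal run for 1844 mm of rise at 1:18 is 1844 × 18 = 33192 mm.
5 intermediate landings contribute 5 × 1200 = 6000 mm.
Top and bottom landings: 2 × 2100 = 4200 mm.
Total = 33192 + 6000 + 4200 = 43392 mm.

43392 mm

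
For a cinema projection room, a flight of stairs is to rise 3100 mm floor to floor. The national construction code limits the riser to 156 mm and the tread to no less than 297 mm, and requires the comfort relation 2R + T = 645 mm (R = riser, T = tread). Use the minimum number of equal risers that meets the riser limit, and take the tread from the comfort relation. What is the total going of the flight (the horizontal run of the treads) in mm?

⌈3100/156⌉ = 20 risers.
Riser R = 3100 / 20 = 155 mm, within the 156 mm limit.
Tread T = 645 − 2 × 155 = 335 mm (≥ 297 mm).
20 risers give 19 treads; going = 19 × 335 = 6365 mm.

6365 mm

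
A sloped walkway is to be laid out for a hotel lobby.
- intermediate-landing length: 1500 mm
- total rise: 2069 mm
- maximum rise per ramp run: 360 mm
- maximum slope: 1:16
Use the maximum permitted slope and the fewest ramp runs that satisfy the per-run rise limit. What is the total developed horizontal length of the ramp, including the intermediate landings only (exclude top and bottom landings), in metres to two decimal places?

40.60 m

2069 / 360 = 5.75, so 6 ramp runs are needed. That means 5 intermediate landings.
Horizontal run for 2069 mm of rise at 1:16 is 2069 × 16 = 33104 mm.
5 intermediate landings contribute 5 × 1500 = 7500 mm.
Total developed length = 33104 + 7500 = 40604 mm.
= 40.60 m.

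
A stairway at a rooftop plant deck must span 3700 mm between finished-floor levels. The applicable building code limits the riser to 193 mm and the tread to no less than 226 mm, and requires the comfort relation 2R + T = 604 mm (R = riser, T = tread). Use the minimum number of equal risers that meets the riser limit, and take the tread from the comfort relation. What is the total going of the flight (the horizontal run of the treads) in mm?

4446 mm

3700 / 193 = 19.17, so 20 risers are needed.
R = 3700 ÷ 20 = 185 mm.
Tread T = 604 − 2 × 185 = 234 mm (≥ 226 mm).
Treads = 20 − 1 = 19; going = 19 × 234 = 4446 mm.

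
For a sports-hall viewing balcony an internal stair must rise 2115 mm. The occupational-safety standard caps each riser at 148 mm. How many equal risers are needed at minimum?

⌈2115/148⌉ = 15 risers.

15 risers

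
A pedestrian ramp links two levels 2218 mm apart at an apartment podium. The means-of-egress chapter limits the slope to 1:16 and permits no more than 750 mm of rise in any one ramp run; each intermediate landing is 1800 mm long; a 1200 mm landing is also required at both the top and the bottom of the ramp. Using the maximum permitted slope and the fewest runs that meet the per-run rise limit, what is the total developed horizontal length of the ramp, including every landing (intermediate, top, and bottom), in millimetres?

41488 mm

⌈2218/750⌉ = 3 ramp runs. That means 2 intermediate landings.
Ramp run (horizontal) at 1:16: 2218 × 16 = 35488 mm.
2 intermediate landings contribute 2 × 1800 = 3600 mm.
Top and bottom landings: 2 × 1200 = 2400 mm.
Total = 35488 + 3600 + 2400 = 41488 mm.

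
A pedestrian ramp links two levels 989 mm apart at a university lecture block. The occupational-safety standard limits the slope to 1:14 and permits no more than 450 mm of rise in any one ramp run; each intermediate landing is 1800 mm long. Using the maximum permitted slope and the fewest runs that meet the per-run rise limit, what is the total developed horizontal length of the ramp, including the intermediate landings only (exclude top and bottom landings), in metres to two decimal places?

⌈989/450⌉ = 3 ramp runs. That means 2 intermediate landings.
Ramp run (horizontal) at 1:14: 989 × 14 = 13846 mm.
2 intermediate landings contribute 2 × 1800 = 3600 mm.
Total developed length = 13846 + 3600 = 17446 mm.
= 17.45 m.

17.45 m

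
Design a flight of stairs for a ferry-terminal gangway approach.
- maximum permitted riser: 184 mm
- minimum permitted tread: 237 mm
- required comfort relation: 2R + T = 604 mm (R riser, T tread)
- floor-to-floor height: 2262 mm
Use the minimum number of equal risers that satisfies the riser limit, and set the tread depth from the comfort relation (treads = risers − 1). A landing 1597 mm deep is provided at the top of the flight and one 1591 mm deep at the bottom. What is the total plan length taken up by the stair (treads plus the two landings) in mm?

At most 184 each: 2262/184 = 12.29, giving 13 risers.
Riser R = 2262 / 13 = 174 mm, within the 184 mm limit.
Tread T = 604 − 2 × 174 = 256 mm (≥ 237 mm).
13 risers give 12 treads; going = 12 × 256 = 3072 mm.
Enclosure = 3072 + 1597 + 1591 = 6260 mm.

6260 mm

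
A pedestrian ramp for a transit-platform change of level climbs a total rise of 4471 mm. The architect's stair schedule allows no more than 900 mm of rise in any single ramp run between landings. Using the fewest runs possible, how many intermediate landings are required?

4 intermediate landings

⌈4471/900⌉ = 5 ramp runs.
5 runs are separated by 4 intermediate landings.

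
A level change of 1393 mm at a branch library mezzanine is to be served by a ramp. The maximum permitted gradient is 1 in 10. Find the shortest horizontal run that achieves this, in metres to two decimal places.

Run = rise × 10 = 1393 × 10 = 13930 mm.
13930 mm = 13.93 m.

13.93 m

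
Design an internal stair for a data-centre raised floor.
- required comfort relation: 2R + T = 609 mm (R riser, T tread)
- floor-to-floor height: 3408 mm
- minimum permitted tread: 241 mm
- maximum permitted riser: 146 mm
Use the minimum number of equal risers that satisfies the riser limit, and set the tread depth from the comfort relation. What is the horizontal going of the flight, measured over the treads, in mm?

⌈3408/146⌉ = 24 risers.
R = 3408 ÷ 24 = 142 mm.
From 2R + T = 609: T = 609 − 284 = 325 mm.
Treads = 24 − 1 = 23; going = 23 × 325 = 7475 mm.

7475 mm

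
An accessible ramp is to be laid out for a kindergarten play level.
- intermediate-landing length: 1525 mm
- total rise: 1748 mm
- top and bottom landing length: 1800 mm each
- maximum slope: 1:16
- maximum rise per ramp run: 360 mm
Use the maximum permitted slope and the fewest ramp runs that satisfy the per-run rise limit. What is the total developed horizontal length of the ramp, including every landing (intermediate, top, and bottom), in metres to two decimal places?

37.67 m

1748 / 360 = 4.856 → round up to 5 ramp runs. That means 4 intermediate landings.
Ramp run (horizontal) at 1:16: 1748 × 16 = 27968 mm.
4 intermediate landings contribute 4 × 1525 = 6100 mm.
Top and bottom landings: 2 × 1800 = 3600 mm.
Total = 27968 + 6100 + 3600 = 37668 mm.
= 37.67 m.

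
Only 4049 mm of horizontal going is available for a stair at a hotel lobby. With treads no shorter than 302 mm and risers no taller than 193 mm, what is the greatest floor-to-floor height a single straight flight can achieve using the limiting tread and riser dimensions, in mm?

4049 / 302 = 13.41, so 13 treads fit.
Risers = treads + 1 = 14.
Maximum height = 14 × 193 = 2702 mm.

2702 mm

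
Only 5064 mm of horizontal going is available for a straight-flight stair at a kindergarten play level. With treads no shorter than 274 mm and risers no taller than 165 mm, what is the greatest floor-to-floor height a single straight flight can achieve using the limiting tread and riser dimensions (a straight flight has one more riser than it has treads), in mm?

3135 mm

5064 / 274 = 18.48, so 18 treads fit.
Risers = treads + 1 = 19.
Maximum height = 19 × 165 = 3135 mm.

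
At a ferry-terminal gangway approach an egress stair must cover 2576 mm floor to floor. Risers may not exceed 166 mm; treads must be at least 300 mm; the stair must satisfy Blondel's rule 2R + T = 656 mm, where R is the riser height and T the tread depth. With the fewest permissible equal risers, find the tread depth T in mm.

334 mm

2576 / 166 = 15.518 → round up to 16 risers.
Each riser is 2576/16 = 161 mm (≤ 166 mm).
From 2R + T = 656: T = 656 − 322 = 334 mm.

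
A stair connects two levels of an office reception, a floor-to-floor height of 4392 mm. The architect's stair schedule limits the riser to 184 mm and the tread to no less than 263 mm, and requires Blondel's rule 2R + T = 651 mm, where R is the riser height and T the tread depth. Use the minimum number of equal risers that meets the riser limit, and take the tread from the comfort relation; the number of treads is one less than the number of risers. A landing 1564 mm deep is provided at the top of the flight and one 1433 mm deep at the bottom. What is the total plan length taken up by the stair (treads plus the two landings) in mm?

At most 184 each: 4392/184 = 23.87, giving 24 risers.
Riser R = 4392 / 24 = 183 mm, within the 184 mm limit.
Tread T = 651 − 2 × 183 = 285 mm (≥ 263 mm).
Going = (24 − 1) × 285 = 6555 mm.
Enclosure = 6555 + 1564 + 1433 = 9552 mm.

9552 mm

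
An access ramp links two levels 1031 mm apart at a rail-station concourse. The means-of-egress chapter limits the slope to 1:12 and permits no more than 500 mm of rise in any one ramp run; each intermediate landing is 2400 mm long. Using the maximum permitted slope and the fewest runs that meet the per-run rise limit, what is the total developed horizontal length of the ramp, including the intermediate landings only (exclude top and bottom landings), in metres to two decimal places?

17.17 m

1031 / 500 = 2.062 → round up to 3 ramp runs. That means 2 intermediate landings.
Ramp run (horizontal) at 1:12: 1031 × 12 = 12372 mm.
Intermediate landings: 2 × 2400 = 4800 mm.
Developed length = 12372 + 4800 = 17172 mm.
= 17.17 m.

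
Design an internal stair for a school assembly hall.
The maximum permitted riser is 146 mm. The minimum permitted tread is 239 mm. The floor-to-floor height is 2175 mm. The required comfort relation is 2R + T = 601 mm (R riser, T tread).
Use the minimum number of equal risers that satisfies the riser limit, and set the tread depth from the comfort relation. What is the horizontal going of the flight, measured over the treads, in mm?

2175 / 146 = 14.90, so 15 risers are needed.
Each riser is 2175/15 = 145 mm (≤ 146 mm).
Tread T = 601 − 2 × 145 = 311 mm (≥ 239 mm).
15 risers give 14 treads; going = 14 × 311 = 4354 mm.

4354 mm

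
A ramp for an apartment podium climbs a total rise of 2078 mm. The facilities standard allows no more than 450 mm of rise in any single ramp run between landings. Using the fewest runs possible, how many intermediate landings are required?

⌈2078/450⌉ = 5 ramp runs.
5 runs are separated by 4 intermediate landings.

4 intermediate landings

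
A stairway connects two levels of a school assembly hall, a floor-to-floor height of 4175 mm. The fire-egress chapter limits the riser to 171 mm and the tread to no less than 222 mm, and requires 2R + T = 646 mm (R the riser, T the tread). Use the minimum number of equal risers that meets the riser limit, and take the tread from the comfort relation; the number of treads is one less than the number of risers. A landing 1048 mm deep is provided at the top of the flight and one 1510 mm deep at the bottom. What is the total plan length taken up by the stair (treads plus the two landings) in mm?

10046 mm

4175 / 171 = 24.42, so 25 risers are needed.
Each riser is 4175/25 = 167 mm (≤ 171 mm).
From 2R + T = 646: T = 646 − 334 = 312 mm.
Treads = 25 − 1 = 24; going = 24 × 312 = 7488 mm.
Add landings: 7488 + 1048 + 1510 = 10046 mm.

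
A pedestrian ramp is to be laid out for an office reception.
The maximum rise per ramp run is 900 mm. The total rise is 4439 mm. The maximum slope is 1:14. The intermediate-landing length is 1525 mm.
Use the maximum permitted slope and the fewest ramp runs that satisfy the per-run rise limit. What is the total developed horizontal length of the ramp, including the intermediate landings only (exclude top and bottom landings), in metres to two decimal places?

4439 / 900 = 4.93, so 5 ramp runs are needed. That means 4 intermediate landings.
Ramp run (horizontal) at 1:14: 4439 × 14 = 62146 mm.
4 intermediate landings contribute 4 × 1525 = 6100 mm.
Developed length = 62146 + 6100 = 68246 mm.
= 68.25 m.

68.25 m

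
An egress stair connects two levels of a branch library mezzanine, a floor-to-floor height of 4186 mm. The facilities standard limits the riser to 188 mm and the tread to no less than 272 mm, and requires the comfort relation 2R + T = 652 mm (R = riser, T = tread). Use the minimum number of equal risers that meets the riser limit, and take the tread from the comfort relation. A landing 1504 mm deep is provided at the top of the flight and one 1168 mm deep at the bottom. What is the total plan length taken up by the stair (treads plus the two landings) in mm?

⌈4186/188⌉ = 23 risers.
R = 4186 ÷ 23 = 182 mm.
From 2R + T = 652: T = 652 − 364 = 288 mm.
Treads = 23 − 1 = 22; going = 22 × 288 = 6336 mm.
Add landings: 6336 + 1504 + 1168 = 9008 mm.

9008 mm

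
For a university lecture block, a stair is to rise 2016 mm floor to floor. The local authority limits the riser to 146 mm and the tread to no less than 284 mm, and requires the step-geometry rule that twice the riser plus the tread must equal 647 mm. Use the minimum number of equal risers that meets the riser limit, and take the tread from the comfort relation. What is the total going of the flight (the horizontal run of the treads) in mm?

At most 146 each: 2016/146 = 13.81, giving 14 risers.
R = 2016 ÷ 14 = 144 mm.
Tread T = 647 − 2 × 144 = 359 mm (≥ 284 mm).
14 risers give 13 treads; going = 13 × 359 = 4667 mm.

4667 mm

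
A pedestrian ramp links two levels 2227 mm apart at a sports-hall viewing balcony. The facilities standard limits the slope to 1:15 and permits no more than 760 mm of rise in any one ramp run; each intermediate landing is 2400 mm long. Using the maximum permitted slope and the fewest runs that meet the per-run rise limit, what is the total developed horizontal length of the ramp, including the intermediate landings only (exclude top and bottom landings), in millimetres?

38205 mm

At most 760 each: 2227/760 = 2.93, giving 3 ramp runs. That means 2 intermediate landings.
Horizontal run for 2227 mm of rise at 1:15 is 2227 × 15 = 33405 mm.
2 intermediate landings contribute 2 × 2400 = 4800 mm.
Total developed length = 33405 + 4800 = 38205 mm.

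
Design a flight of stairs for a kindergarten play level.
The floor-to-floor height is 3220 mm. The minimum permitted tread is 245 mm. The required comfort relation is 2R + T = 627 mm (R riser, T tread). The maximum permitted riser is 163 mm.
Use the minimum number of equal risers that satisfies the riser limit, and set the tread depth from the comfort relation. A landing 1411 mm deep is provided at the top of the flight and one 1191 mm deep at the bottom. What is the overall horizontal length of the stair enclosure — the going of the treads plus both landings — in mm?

8397 mm

At most 163 each: 3220/163 = 19.75, giving 20 risers.
R = 3220 ÷ 20 = 161 mm.
From 2R + T = 627: T = 627 − 322 = 305 mm.
Going = (20 − 1) × 305 = 5795 mm.
Enclosure = 5795 + 1411 + 1191 = 8397 mm.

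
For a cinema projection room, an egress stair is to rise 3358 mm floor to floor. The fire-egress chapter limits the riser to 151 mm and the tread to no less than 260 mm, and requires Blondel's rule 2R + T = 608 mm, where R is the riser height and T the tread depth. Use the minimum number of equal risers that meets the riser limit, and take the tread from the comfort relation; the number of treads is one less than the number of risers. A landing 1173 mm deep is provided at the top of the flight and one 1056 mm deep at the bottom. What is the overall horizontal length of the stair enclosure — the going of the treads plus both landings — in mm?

⌈3358/151⌉ = 23 risers.
R = 3358 ÷ 23 = 146 mm.
T = 608 − 2·146 = 316 mm, which satisfies the 260 mm minimum.
Going = (23 − 1) × 316 = 6952 mm.
Enclosure = 6952 + 1173 + 1056 = 9181 mm.

9181 mm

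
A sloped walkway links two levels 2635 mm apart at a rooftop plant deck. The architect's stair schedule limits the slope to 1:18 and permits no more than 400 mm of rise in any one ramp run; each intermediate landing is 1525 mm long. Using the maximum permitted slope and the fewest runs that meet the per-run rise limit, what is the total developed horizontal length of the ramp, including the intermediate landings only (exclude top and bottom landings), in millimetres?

2635 / 400 = 6.59, so 7 ramp runs are needed. That means 6 intermediate landings.
Horizontal run for 2635 mm of rise at 1:18 is 2635 × 18 = 47430 mm.
6 intermediate landings contribute 6 × 1525 = 9150 mm.
Total developed length = 47430 + 9150 = 56580 mm.

56580 mm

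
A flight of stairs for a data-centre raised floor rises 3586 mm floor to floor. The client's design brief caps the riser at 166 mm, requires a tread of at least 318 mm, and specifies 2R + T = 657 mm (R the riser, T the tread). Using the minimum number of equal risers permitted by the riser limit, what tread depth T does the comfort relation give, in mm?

3586 / 166 = 21.602 → round up to 22 risers.
Riser R = 3586 / 22 = 163 mm, within the 166 mm limit.
From 2R + T = 657: T = 657 − 326 = 331 mm.

331 mm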